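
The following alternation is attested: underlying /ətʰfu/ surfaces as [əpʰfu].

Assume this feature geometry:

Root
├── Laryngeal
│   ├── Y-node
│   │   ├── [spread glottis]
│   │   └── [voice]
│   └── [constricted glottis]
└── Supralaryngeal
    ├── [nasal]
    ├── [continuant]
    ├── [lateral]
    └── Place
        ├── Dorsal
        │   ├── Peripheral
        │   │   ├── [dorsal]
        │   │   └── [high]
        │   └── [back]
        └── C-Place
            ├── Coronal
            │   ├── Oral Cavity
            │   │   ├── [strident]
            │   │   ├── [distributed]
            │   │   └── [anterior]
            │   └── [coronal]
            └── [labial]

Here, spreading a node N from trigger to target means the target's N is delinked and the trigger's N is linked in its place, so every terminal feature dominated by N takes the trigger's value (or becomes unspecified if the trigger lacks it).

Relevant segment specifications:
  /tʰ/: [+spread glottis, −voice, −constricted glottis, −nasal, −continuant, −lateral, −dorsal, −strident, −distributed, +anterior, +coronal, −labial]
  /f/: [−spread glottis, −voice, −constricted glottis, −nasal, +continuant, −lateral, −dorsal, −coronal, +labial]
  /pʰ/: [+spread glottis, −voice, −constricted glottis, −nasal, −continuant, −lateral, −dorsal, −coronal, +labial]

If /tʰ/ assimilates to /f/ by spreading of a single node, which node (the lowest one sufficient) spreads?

C-Place

Comparing /tʰ/ with its surface form [pʰ], the features that change are [labial], [coronal], [anterior], [distributed], [strident].
The smallest constituent containing every changed terminal is C-Place — each of its daughters lacks at least one of the affected features.
If C-Place spreads, every terminal under it takes /f/'s value, producing [pʰ] as observed.
Features on which the two segments disagree outside C-Place, such as [continuant], [spread glottis], are unchanged — nothing dominating them spread, and C-Place is the minimal sufficient constituent.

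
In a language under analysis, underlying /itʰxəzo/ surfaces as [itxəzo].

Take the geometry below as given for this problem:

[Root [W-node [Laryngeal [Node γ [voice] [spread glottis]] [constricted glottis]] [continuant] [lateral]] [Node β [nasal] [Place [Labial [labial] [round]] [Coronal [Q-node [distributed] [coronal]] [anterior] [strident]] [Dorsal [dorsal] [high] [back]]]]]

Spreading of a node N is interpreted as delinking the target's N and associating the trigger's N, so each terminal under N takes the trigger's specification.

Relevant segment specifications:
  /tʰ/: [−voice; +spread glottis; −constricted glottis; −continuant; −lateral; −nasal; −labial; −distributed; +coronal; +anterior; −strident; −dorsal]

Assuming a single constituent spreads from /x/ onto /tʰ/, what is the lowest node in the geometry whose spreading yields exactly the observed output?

Comparing /tʰ/ with its surface form [t], the only feature that changes is [spread glottis].
Only a single terminal changes, and /x/ supplies the new value, so [spread glottis] itself is the minimal spreading constituent.
[continuant], [coronal] stay as in /tʰ/ although /x/ differs there, so no node dominating them spread; among the remaining candidates [spread glottis] is the lowest that derives the output.

[spread glottis]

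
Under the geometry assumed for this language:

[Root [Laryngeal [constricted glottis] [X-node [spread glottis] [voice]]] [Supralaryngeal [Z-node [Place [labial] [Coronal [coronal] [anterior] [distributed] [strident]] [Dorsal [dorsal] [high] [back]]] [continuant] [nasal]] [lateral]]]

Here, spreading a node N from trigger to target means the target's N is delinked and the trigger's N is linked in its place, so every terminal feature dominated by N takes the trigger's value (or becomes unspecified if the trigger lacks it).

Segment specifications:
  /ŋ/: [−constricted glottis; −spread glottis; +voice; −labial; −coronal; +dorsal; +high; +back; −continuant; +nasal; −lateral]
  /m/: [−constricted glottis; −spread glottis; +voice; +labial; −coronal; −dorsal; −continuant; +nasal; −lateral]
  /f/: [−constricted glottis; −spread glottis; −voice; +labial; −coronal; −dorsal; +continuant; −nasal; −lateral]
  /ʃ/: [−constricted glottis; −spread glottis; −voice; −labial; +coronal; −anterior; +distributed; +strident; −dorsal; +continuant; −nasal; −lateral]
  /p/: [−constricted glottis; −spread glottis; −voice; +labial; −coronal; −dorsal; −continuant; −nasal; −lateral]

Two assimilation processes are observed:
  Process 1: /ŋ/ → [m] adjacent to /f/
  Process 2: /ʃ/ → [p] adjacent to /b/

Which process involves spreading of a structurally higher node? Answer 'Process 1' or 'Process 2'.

Process 2

Process 1 alters [labial], [dorsal], [high], [back]; the lowest common ancestor is Place (depth 3 from Root).
Process 2 alters [continuant], [labial], [coronal], [anterior], [distributed], [strident]; the lowest common ancestor is Z-node (depth 2 from Root).
Z-node is closer to Root than Place, so Process 2 spreads the higher node.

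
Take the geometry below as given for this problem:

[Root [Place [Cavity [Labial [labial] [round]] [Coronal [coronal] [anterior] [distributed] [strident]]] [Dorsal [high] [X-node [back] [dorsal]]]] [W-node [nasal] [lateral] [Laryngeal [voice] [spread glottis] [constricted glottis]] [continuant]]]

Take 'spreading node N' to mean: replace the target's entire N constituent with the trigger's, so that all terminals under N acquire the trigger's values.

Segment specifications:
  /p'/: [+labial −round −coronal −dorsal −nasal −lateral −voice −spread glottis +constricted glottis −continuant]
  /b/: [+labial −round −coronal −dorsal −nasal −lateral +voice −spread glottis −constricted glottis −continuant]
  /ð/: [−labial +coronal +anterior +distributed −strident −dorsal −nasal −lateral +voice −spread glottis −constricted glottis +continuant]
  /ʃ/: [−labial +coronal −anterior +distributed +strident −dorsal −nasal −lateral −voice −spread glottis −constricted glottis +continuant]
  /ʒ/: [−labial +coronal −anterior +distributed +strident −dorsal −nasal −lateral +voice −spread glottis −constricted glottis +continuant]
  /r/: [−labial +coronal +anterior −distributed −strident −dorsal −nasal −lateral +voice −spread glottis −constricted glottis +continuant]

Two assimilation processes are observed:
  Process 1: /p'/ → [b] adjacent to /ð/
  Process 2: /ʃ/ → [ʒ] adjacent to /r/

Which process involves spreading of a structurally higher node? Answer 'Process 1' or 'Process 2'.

Process 1: the features that change are [voice], [constricted glottis]; the minimal node is Laryngeal (depth 2).
Process 2: the feature that changes is [voice]; the minimal node is [voice] (depth 3).
Laryngeal (depth 2) sits above [voice] (depth 3), making Process 1 the one with the higher spreading node.

Process 1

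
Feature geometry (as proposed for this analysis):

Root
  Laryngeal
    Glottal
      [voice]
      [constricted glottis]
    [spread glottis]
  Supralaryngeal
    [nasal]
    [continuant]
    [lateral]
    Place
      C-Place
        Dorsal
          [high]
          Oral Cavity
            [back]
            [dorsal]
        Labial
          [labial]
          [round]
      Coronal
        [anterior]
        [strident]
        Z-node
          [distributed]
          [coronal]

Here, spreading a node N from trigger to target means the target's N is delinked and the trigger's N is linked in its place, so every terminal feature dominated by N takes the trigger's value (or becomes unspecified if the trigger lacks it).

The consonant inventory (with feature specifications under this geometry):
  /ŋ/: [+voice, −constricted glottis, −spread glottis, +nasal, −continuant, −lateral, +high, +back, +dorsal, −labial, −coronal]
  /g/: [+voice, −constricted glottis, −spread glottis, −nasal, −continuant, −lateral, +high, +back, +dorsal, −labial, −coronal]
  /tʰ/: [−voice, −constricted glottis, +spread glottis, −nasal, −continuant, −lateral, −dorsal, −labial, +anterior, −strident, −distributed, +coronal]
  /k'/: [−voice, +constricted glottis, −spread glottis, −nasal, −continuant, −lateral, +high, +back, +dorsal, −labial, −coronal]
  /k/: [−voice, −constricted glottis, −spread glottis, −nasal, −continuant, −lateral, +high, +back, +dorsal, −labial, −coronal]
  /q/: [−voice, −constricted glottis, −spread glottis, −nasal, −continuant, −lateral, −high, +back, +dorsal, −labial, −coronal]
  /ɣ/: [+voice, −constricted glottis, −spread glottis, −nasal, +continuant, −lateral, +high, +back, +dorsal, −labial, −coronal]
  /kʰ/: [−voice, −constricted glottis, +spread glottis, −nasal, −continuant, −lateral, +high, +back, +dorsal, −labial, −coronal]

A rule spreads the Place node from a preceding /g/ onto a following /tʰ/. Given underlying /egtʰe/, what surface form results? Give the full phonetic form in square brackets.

[egkʰe]

Terminals under Place in this geometry: [high], [back], [dorsal], [labial], [round], [anterior], [strident], [distributed], [coronal].
Spreading Place from /g/ onto /tʰ/ replaces those values with /g/'s: [+high], [+back], [+dorsal], [−labial], [−coronal]. Features outside Place ([voice], [constricted glottis], [spread glottis], …) stay as in /tʰ/.
This feature bundle is that of [kʰ], so /egtʰe/ surfaces as [egkʰe].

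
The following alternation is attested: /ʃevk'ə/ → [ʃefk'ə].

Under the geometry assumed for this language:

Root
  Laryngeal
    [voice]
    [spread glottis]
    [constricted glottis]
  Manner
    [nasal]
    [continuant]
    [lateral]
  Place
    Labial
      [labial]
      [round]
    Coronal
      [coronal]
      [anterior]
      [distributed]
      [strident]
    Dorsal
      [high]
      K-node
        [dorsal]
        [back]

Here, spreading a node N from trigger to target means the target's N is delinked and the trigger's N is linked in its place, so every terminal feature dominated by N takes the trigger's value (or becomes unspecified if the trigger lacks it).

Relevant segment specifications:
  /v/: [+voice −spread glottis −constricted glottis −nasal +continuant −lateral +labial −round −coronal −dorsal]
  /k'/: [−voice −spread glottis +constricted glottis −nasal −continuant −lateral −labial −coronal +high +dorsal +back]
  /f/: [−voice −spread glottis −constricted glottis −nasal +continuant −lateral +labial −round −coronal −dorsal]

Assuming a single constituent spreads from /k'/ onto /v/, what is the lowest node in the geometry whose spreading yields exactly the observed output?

[voice]

/v/ and [f] differ in [voice]; every other specified feature is identical.
With a single altered terminal, the smallest constituent that could spread is that terminal — [voice].
Had Laryngeal or a higher node spread, [constricted glottis] would have taken /k'/'s value; it stays as in /v/, confirming the spreading constituent is exactly [voice].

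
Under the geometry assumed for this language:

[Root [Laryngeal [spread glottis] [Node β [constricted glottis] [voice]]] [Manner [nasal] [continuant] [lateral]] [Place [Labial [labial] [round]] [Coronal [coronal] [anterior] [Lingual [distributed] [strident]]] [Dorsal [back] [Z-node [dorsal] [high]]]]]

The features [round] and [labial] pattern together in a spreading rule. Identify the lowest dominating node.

Labial

[round] is immediately dominated by Labial.
[labial] is immediately dominated by Labial.
Labial is the lowest common ancestor — every listed feature sits under it, and no single subconstituent of Labial covers them all.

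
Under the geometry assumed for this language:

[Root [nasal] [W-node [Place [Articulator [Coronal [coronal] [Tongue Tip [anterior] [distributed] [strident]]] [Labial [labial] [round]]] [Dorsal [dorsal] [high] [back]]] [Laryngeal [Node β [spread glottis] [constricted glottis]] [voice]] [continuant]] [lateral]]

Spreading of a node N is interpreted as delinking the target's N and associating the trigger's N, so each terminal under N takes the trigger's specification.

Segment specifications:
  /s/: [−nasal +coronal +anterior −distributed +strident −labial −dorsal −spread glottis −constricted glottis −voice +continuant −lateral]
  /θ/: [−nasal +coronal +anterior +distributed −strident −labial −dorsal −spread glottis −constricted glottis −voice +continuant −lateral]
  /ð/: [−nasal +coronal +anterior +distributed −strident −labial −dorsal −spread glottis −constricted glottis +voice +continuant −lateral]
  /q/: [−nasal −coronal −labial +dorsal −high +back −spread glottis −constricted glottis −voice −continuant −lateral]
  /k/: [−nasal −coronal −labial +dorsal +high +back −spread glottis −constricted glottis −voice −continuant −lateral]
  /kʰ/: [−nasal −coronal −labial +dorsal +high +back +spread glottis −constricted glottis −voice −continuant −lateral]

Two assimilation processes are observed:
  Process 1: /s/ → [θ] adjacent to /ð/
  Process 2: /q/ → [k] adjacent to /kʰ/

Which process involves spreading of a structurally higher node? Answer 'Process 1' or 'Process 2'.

Process 1 alters [distributed], [strident]; the lowest common ancestor is Tongue Tip (depth 5 from Root).
In Process 2, [high] changes, so the minimal spreading node is [high] at depth 4.
[high] is closer to Root than Tongue Tip, so Process 2 spreads the higher node.

Process 2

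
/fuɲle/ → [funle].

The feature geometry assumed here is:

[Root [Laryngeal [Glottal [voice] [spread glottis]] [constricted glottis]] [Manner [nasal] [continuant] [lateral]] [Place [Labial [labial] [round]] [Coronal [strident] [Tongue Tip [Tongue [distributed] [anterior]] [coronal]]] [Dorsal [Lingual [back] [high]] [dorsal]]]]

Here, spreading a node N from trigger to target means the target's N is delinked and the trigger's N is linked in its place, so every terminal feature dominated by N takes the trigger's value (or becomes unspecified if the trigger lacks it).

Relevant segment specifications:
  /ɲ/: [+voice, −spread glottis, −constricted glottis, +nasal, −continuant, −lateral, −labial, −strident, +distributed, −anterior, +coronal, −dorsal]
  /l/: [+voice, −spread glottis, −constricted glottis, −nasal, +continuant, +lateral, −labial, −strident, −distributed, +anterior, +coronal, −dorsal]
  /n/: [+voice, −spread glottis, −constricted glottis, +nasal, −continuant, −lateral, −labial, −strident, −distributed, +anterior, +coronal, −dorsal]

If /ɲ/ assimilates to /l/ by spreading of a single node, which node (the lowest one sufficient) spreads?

Comparing /ɲ/ with its surface form [n], the features that change are [anterior], [distributed].
These terminals are all dominated by Tongue, and no proper subconstituent of Tongue covers them all; Tongue is their lowest common ancestor.
Spreading Tongue from /l/ overwrites each of those terminals with /l/'s values, yielding exactly [n].
[lateral], [nasal] stay as in /ɲ/ although /l/ differs there, so no node dominating them spread; among the remaining candidates Tongue is the lowest that derives the output.

Tongue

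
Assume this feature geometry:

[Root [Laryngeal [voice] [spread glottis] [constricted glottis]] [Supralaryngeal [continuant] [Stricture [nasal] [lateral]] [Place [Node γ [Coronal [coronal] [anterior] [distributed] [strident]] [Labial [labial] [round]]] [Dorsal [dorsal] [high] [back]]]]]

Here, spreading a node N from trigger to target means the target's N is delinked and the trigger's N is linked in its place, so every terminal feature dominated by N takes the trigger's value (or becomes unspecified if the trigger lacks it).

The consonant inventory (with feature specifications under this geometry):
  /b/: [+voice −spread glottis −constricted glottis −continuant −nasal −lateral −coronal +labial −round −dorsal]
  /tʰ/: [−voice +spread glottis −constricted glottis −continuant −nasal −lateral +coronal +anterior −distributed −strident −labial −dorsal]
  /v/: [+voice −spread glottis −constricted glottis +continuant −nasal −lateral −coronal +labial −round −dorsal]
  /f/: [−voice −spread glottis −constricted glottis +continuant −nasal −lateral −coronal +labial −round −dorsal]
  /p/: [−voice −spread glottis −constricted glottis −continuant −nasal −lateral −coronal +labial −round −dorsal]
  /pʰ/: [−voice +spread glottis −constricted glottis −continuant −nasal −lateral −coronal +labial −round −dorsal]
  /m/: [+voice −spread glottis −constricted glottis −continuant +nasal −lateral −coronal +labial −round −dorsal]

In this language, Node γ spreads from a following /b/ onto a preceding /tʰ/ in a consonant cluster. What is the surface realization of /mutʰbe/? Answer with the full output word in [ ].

Node γ immediately or transitively dominates [coronal], [anterior], [distributed], [strident], [labial], [round].
Spreading Node γ from /b/ onto /tʰ/ replaces those values with /b/'s: [−coronal], [+labial], [−round]. Features outside Node γ ([voice], [spread glottis], [constricted glottis], …) stay as in /tʰ/.
The resulting bundle matches /pʰ/ in the inventory; substituting it for /tʰ/ gives [mupʰbe].

[mupʰbe]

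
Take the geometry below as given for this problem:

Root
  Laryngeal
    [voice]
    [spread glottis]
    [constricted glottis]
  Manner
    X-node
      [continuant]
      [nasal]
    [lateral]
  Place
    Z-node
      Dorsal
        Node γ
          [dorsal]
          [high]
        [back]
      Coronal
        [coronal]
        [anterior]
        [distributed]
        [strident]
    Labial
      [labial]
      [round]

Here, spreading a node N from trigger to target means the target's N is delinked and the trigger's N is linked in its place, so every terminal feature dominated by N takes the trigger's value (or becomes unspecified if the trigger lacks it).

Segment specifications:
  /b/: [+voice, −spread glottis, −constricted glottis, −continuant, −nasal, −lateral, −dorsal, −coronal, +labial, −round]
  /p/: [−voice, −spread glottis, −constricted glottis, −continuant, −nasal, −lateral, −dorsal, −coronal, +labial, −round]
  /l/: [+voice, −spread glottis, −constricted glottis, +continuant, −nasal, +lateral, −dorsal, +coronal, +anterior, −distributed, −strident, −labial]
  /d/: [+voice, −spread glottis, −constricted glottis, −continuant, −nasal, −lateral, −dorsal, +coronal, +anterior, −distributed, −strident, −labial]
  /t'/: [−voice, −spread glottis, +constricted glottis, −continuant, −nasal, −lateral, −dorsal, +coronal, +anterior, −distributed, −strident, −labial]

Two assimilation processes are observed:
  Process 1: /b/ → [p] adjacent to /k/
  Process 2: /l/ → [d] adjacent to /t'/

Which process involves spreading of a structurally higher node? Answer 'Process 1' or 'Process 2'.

Process 1: the feature that changes is [voice]; the minimal node is [voice] (depth 2).
Process 2 alters [continuant], [lateral]; the lowest common ancestor is Manner (depth 1 from Root).
Manner is closer to Root than [voice], so Process 2 spreads the higher node.

Process 2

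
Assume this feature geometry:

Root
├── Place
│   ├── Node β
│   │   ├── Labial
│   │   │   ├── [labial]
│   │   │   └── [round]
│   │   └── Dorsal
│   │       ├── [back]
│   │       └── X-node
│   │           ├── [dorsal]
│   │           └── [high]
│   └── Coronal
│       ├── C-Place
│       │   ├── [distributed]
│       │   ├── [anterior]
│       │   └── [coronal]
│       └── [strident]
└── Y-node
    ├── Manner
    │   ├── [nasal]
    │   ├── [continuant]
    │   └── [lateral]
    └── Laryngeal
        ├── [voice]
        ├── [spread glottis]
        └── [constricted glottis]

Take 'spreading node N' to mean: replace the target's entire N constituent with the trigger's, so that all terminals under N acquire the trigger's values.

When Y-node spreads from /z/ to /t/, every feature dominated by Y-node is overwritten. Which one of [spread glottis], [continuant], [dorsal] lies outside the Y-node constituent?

[dorsal]

The terminals dominated by Y-node are [nasal], [continuant], [lateral], [voice], [spread glottis], [constricted glottis].
Spreading Y-node replaces [spread glottis], [continuant] with the trigger's values, since each sits inside the Y-node constituent.
[dorsal] is not within the Y-node subtree (it hangs from X-node), so /t/'s [dorsal] value survives.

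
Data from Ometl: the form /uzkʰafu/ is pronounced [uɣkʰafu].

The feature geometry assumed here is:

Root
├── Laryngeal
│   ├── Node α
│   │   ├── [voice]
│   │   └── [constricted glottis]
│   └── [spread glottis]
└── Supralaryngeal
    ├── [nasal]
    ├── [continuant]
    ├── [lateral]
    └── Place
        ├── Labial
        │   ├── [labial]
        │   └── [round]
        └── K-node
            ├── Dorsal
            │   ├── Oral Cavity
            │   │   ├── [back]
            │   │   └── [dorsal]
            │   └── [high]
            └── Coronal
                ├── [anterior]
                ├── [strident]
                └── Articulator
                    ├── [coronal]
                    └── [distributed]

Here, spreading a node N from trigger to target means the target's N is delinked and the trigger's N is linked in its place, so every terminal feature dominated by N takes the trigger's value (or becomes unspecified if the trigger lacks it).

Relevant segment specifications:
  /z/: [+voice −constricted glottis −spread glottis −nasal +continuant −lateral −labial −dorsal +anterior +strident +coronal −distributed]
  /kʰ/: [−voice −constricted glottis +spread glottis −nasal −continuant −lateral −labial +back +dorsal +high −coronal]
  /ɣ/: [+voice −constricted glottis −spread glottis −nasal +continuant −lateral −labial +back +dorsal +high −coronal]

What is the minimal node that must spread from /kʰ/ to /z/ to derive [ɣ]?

K-node

Feature comparison: [coronal], [anterior], [distributed], [strident], [dorsal], [high], [back] differ between /z/ and [ɣ]; the remaining terminals match.
Tracing each changed feature up the tree, the paths first meet at K-node; any lower node misses at least one of them.
Spreading K-node from /kʰ/ overwrites each of those terminals with /kʰ/'s values, yielding exactly [ɣ].
[spread glottis], [continuant] stay as in /z/ although /kʰ/ differs there, so no node dominating them spread; among the remaining candidates K-node is the lowest that derives the output.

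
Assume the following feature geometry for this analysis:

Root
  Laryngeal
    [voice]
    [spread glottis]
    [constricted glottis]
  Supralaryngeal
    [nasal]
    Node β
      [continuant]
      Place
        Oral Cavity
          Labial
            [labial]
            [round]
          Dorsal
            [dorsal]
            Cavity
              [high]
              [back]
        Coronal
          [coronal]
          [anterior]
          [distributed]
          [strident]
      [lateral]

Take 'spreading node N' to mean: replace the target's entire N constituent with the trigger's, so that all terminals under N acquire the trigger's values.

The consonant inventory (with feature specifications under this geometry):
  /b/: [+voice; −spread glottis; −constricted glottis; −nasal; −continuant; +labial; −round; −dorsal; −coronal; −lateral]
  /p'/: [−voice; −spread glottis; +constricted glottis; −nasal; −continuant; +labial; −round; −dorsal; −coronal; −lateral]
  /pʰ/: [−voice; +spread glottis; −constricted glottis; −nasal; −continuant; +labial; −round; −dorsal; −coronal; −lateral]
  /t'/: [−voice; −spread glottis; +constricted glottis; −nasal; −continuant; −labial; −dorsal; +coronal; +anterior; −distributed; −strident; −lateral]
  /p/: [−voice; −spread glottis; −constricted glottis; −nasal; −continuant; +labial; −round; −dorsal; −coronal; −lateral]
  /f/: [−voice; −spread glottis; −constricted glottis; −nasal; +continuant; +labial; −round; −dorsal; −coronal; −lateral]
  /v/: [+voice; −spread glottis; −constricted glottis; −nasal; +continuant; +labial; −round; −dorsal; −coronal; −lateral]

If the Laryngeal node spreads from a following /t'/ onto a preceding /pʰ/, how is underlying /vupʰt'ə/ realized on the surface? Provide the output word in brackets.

[vup't'ə]

Terminals under Laryngeal in this geometry: [voice], [spread glottis], [constricted glottis].
After delinking /pʰ/'s Laryngeal and linking /t'/'s, the affected terminals become [−voice], [−spread glottis], [+constricted glottis]; [nasal], [continuant], [labial], … (outside Laryngeal) are retained from /pʰ/.
The resulting bundle matches /p'/ in the inventory; substituting it for /pʰ/ gives [vup't'ə].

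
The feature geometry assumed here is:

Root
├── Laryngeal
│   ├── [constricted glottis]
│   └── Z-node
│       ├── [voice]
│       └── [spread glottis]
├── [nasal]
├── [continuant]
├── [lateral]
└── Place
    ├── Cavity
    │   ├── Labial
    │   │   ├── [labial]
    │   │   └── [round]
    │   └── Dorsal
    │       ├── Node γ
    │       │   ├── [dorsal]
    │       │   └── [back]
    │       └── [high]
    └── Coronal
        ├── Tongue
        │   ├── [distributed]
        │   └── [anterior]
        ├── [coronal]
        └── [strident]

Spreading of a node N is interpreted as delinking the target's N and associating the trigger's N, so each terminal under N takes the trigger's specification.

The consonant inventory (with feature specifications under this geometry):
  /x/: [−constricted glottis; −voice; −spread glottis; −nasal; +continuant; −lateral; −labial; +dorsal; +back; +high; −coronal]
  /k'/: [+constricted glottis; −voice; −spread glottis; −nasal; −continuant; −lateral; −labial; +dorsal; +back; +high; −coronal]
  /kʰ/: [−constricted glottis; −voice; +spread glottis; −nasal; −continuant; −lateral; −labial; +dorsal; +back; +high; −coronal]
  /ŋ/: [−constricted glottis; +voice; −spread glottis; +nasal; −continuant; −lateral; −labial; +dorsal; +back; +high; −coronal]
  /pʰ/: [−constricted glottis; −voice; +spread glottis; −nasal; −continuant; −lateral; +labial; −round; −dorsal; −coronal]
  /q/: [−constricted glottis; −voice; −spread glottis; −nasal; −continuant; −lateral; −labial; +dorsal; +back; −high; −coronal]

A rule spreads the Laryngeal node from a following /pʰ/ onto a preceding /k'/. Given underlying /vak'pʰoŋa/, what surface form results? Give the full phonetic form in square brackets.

Laryngeal immediately or transitively dominates [constricted glottis], [voice], [spread glottis].
Spreading Laryngeal from /pʰ/ onto /k'/ replaces those values with /pʰ/'s: [−constricted glottis], [−voice], [+spread glottis]. Features outside Laryngeal ([nasal], [continuant], [lateral], …) stay as in /k'/.
Among the inventory, only /kʰ/ has exactly this specification, giving the surface form [vakʰpʰoŋa].

[vakʰpʰoŋa]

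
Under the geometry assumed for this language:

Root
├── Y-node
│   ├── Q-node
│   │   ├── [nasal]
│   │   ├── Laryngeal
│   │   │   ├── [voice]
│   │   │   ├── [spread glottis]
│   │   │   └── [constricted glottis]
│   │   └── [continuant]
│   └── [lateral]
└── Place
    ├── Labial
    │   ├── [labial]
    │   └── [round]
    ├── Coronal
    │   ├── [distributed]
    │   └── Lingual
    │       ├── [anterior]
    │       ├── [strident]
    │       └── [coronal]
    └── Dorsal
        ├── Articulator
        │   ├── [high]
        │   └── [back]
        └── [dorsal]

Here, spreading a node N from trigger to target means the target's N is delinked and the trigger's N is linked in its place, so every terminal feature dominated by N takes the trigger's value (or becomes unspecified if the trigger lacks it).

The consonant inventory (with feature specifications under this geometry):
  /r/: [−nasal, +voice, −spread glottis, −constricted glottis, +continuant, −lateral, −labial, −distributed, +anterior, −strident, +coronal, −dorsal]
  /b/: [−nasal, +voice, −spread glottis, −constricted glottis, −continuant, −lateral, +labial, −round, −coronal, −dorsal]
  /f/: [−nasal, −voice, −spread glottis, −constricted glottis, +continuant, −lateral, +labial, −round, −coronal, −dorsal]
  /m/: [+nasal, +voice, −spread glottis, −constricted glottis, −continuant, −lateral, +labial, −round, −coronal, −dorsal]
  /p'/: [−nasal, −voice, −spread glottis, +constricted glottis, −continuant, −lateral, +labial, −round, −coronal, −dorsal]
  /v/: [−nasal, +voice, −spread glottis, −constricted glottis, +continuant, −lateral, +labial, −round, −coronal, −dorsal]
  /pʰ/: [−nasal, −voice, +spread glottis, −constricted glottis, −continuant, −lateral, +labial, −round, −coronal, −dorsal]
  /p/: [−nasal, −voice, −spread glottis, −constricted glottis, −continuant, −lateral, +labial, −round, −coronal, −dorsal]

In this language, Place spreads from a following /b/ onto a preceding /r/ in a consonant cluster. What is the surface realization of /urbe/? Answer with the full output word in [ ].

The Place node dominates the terminals [labial], [round], [distributed], [anterior], [strident], [coronal], [high], [back], [dorsal].
After delinking /r/'s Place and linking /b/'s, the affected terminals become [+labial], [−round], [−coronal], [−dorsal]; [nasal], [voice], [spread glottis], … (outside Place) are retained from /r/.
Among the inventory, only /v/ has exactly this specification, giving the surface form [uvbe].

[uvbe]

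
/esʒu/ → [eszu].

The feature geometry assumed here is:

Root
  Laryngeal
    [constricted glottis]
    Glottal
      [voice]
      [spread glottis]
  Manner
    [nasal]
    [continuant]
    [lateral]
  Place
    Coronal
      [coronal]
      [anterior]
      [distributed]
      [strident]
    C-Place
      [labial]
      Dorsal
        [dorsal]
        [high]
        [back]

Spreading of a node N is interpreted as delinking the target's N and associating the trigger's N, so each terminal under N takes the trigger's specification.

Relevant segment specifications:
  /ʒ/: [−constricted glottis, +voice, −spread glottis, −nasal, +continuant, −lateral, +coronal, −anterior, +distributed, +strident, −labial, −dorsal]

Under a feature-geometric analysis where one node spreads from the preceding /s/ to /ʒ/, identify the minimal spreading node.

Comparing /ʒ/ with its surface form [z], the features that change are [anterior], [distributed].
In this geometry the lowest node dominating all of them is Coronal: every daughter of Coronal dominates only a proper subset, so no lower node suffices.
If Coronal spreads, every terminal under it takes /s/'s value, producing [z] as observed.
[voice] stays as in /ʒ/ although /s/ differs there, so no node dominating it spread; among the remaining candidates Coronal is the lowest that derives the output.

Coronal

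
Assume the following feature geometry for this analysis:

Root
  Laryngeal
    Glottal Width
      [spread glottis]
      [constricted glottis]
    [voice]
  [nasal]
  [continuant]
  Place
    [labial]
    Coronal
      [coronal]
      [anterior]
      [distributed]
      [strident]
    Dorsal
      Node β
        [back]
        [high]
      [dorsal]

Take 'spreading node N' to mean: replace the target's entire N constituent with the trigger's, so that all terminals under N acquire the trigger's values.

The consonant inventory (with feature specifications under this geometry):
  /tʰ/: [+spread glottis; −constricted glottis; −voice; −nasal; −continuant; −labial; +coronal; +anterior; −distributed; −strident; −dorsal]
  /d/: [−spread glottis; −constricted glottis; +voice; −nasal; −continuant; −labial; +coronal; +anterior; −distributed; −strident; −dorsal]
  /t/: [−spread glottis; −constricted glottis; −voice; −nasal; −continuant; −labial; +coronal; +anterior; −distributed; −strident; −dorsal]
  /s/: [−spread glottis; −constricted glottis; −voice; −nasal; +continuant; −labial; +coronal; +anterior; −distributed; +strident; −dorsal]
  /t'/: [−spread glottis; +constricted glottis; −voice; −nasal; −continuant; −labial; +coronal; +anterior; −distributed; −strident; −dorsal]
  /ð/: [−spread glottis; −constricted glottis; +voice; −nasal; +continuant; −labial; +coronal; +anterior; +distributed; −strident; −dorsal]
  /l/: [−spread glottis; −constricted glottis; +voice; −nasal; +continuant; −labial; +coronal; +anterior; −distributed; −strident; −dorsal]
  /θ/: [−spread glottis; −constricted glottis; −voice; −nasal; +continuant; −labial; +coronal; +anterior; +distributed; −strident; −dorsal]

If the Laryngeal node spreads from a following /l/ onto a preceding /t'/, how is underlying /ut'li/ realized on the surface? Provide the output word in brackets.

Terminals under Laryngeal in this geometry: [spread glottis], [constricted glottis], [voice].
After delinking /t'/'s Laryngeal and linking /l/'s, the affected terminals become [−spread glottis], [−constricted glottis], [+voice]; [nasal], [continuant], [labial], … (outside Laryngeal) are retained from /t'/.
The resulting bundle matches /d/ in the inventory; substituting it for /t'/ gives [udli].

[udli]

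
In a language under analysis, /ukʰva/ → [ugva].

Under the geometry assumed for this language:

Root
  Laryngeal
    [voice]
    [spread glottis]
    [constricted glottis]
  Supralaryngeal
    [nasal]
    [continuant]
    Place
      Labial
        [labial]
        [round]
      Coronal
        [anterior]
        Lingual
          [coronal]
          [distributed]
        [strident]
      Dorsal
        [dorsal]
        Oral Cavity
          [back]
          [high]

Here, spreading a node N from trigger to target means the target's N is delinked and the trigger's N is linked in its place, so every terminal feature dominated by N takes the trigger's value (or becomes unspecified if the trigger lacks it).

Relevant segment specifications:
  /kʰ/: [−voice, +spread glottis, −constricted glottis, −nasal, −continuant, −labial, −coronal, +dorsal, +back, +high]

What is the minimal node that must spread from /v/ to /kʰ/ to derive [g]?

Comparing /kʰ/ with its surface form [g], the features that change are [voice], [spread glottis].
The smallest constituent containing every changed terminal is Laryngeal — each of its daughters lacks at least one of the affected features.
Spreading Laryngeal from /v/ overwrites each of those terminals with /v/'s values, yielding exactly [g].
[dorsal], [labial] — on which /v/ differs from /kʰ/ — are unchanged, so Root cannot have spread; the constituent is no larger than Laryngeal.

Laryngeal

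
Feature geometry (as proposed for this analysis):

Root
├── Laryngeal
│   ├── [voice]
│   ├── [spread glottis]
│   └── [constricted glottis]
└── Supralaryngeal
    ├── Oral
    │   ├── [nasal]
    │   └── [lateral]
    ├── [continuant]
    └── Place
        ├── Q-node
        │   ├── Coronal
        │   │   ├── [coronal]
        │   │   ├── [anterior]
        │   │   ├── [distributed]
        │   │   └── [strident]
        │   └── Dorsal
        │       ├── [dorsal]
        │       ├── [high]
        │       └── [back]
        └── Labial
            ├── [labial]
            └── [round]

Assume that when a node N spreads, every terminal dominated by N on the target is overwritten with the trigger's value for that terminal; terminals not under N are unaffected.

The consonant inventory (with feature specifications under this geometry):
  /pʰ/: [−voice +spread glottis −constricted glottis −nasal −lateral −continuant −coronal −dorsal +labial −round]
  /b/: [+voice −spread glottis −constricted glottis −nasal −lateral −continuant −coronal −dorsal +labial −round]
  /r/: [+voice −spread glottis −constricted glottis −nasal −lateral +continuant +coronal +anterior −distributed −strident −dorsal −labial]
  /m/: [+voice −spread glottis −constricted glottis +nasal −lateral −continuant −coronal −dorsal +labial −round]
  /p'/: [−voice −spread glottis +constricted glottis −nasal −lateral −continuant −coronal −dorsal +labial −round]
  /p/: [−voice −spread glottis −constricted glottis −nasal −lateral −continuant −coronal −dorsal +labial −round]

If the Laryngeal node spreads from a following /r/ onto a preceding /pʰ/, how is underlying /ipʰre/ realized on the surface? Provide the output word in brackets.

Terminals under Laryngeal in this geometry: [voice], [spread glottis], [constricted glottis].
Spreading Laryngeal from /r/ onto /pʰ/ replaces those values with /r/'s: [+voice], [−spread glottis], [−constricted glottis]. Features outside Laryngeal ([nasal], [lateral], [continuant], …) stay as in /pʰ/.
Among the inventory, only /b/ has exactly this specification, giving the surface form [ibre].

[ibre]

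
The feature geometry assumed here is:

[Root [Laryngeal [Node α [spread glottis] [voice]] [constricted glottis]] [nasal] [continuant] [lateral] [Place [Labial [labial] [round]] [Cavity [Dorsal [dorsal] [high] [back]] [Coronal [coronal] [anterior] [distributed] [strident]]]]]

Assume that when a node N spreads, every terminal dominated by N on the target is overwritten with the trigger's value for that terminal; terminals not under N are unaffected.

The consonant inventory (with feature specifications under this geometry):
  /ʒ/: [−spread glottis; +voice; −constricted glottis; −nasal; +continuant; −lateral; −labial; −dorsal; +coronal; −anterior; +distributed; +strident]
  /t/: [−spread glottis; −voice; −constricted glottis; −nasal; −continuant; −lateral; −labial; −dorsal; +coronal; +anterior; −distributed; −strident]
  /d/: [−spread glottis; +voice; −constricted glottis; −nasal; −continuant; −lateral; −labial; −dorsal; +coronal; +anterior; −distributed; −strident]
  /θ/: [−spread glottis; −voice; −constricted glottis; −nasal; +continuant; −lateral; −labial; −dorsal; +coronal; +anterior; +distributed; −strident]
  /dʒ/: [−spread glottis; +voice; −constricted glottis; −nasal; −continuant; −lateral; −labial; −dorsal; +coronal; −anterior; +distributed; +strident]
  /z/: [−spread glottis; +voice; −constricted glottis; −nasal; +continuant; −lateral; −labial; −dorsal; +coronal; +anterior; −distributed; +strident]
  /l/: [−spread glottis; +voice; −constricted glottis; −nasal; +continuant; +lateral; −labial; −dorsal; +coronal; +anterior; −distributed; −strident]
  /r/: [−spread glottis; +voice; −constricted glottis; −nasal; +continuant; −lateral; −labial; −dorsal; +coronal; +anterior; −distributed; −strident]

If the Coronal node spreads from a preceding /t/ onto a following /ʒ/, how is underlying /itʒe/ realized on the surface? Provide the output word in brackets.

Terminals under Coronal in this geometry: [coronal], [anterior], [distributed], [strident].
After delinking /ʒ/'s Coronal and linking /t/'s, the affected terminals become [+coronal], [+anterior], [−distributed], [−strident]; [spread glottis], [voice], [constricted glottis], … (outside Coronal) are retained from /ʒ/.
Among the inventory, only /r/ has exactly this specification, giving the surface form [itre].

[itre]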